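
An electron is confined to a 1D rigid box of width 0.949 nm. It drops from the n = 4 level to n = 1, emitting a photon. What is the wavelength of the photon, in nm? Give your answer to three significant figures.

λ = 198 nm

E_1 = h²/(8m_eL²) = 6.690×10^-20 J, so ΔE = (4² − 1²)E_1 = 1.003×10^-18 J.
λ = hc/ΔE = (6.626×10^-34·2.998×10^8)/1.003×10^-18 = 1.98×10^-7 m = 198 nm.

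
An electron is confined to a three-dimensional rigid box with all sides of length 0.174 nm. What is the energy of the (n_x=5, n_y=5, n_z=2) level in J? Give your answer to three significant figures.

E = 1.07×10^-16 J

For a 3D rectangular well E = (h²/8m_e)·Σ n_i²/L_i² = (6.626×10^-34)²/(8·9.109×10^-31) · [5²/(0.174 nm)² + 5²/(0.174 nm)² + 2²/(0.174 nm)²].
Evaluating gives E = 1.07×10^-16 J.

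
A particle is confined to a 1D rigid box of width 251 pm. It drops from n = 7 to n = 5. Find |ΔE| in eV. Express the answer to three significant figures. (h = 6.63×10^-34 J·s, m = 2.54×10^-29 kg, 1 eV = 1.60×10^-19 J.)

|ΔE| = 5.15 eV

E_1 = h²/(8mL²) = 3.434×10^-20 J.
|ΔE| = |7² − 5²|·E_1 = 24·3.434×10^-20 J = 8.242×10^-19 J = 5.15 eV.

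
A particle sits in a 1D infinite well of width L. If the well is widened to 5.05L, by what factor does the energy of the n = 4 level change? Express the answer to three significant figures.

0.0392

E_n ∝ 1/L², so the energy scales by 1/5.05² = 0.0392.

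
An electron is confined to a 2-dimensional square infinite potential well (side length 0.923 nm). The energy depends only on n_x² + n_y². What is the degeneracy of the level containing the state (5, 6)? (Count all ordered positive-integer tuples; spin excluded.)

The level has n_x² + n_y² = 61. The ordered positive-integer solutions are (5, 6), (6, 5).
That gives 2 states.

degeneracy = 2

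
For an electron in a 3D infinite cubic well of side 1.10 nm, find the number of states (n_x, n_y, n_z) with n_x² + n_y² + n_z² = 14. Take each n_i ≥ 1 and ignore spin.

degeneracy = 6

The level has n_x² + n_y² + n_z² = 14. The ordered positive-integer solutions are (1, 2, 3), (1, 3, 2), (2, 1, 3), (2, 3, 1), (3, 1, 2), (3, 2, 1).
That gives 6 states.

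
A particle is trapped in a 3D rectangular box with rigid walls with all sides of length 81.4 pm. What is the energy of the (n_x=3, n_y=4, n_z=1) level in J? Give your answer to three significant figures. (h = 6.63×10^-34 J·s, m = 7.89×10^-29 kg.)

For a 3D rectangular well E = (h²/8m)·Σ n_i²/L_i² = (6.63×10^-34)²/(8·7.89×10^-29) · [3²/(81.4 pm)² + 4²/(81.4 pm)² + 1²/(81.4 pm)²].
Evaluating gives E = 2.73×10^-18 J.

E = 2.73×10^-18 J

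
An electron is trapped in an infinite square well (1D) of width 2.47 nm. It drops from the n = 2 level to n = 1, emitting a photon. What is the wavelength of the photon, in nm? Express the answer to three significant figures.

λ = 6.71×10^3 nm

E_1 = h²/(8m_eL²) = 9.875×10^-21 J, so ΔE = (2² − 1²)E_1 = 2.962×10^-20 J.
λ = hc/ΔE = (6.626×10^-34·2.998×10^8)/2.962×10^-20 = 6.71×10^-6 m = 6.71×10^3 nm.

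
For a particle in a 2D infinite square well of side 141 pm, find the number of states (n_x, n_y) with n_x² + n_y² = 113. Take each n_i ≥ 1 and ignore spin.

degeneracy = 2

The level has n_x² + n_y² = 113. The ordered positive-integer solutions are (7, 8), (8, 7).
That gives 2 states.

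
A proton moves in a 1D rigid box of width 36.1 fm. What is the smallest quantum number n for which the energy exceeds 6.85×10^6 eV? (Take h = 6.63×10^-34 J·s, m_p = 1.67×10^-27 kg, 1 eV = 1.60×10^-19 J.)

E_1 = h²/(8m_pL²) = 2.525×10^-14 J = 1.578×10^5 eV.
Need n² > 6.85×10^6/1.578×10^5 = 43.41, i.e. n > 6.589.
The smallest integer satisfying this is n = 7.

n = 7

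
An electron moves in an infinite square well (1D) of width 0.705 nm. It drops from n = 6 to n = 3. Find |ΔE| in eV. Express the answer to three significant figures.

E_1 = h²/(8m_eL²) = 1.212×10^-19 J.
|ΔE| = |6² − 3²|·E_1 = 27·1.212×10^-19 J = 3.272×10^-18 J = 20.4 eV.

|ΔE| = 20.4 eV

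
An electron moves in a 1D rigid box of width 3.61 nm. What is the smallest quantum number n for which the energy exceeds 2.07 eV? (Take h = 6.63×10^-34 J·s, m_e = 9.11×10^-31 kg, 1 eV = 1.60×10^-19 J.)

E_1 = h²/(8m_eL²) = 4.628×10^-21 J = 0.02893 eV.
Need n² > 2.07/0.02893 = 71.55, i.e. n > 8.459.
The smallest integer satisfying this is n = 9.

n = 9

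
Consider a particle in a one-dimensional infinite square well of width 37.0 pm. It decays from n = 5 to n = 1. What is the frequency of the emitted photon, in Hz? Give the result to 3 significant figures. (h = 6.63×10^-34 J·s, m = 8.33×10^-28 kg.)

f = 1.74×10^15 Hz

E_1 = h²/(8mL²) = 4.818×10^-20 J and ΔE = (5² − 1²)E_1 = 1.156×10^-18 J.
f = ΔE/h = 1.156×10^-18/6.63×10^-34 = 1.74×10^15 Hz.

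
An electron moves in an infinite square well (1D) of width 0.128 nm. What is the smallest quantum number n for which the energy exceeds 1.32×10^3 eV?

n = 8

E_1 = h²/(8m_eL²) = 3.677×10^-18 J = 22.95 eV.
Need n² > 1.32×10^3/22.95 = 57.52, i.e. n > 7.584.
The smallest integer satisfying this is n = 8.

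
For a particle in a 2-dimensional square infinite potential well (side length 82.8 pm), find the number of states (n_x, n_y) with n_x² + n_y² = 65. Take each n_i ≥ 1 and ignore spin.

degeneracy = 4

The level has n_x² + n_y² = 65. The ordered positive-integer solutions are (1, 8), (4, 7), (7, 4), (8, 1).
That gives 4 states.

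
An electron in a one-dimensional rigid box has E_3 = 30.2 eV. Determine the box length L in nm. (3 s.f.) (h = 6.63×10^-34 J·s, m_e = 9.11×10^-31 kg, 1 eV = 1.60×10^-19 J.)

L = 0.335 nm

From E_n = n²h²/(8m_eL²), L = n·h/√(8m_eE_n).
E_3 = 30.2 eV = 4.832×10^-18 J, so L = 3·6.63×10^-34/√(8·9.11×10^-31·4.832×10^-18) = 3.35×10^-10 m = 0.335 nm.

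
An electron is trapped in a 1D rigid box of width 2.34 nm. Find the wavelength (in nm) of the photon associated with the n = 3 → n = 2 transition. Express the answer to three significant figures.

λ = 3.61×10^3 nm

E_1 = h²/(8m_eL²) = 1.100×10^-20 J, so ΔE = (3² − 2²)E_1 = 5.500×10^-20 J.
λ = hc/ΔE = (6.626×10^-34·2.998×10^8)/5.500×10^-20 = 3.61×10^-6 m = 3.61×10^3 nm.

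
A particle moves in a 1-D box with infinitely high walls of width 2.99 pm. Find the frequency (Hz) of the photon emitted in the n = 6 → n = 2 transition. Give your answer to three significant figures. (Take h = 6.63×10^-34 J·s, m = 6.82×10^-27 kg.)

f = 4.35×10^16 Hz

E_1 = h²/(8mL²) = 9.012×10^-19 J and ΔE = (6² − 2²)E_1 = 2.884×10^-17 J.
f = ΔE/h = 2.884×10^-17/6.63×10^-34 = 4.35×10^16 Hz.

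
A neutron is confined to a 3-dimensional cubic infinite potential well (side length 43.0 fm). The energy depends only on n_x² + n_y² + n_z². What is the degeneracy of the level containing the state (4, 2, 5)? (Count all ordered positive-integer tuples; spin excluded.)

The level has n_x² + n_y² + n_z² = 45. The ordered positive-integer solutions are (2, 4, 5), (2, 5, 4), (4, 2, 5), (4, 5, 2), (5, 2, 4), (5, 4, 2).
That gives 6 states.

degeneracy = 6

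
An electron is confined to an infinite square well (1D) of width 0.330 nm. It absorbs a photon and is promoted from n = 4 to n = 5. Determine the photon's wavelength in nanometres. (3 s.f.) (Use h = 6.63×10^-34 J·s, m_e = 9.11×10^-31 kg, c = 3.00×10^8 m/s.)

λ = 39.9 nm

E_1 = h²/(8m_eL²) = 5.538×10^-19 J, so ΔE = (5² − 4²)E_1 = 4.984×10^-18 J.
λ = hc/ΔE = (6.63×10^-34·3.00×10^8)/4.984×10^-18 = 3.99×10^-8 m = 39.9 nm.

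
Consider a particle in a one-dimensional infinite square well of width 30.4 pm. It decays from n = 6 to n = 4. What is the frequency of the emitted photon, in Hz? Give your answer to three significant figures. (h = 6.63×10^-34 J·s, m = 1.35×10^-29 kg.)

E_1 = h²/(8mL²) = 4.404×10^-18 J and ΔE = (6² − 4²)E_1 = 8.808×10^-17 J.
f = ΔE/h = 8.808×10^-17/6.63×10^-34 = 1.33×10^17 Hz.

f = 1.33×10^17 Hz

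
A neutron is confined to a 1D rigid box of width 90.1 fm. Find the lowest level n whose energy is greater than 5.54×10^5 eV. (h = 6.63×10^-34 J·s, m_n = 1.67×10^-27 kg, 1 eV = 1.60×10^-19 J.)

E_1 = h²/(8m_nL²) = 4.053×10^-15 J = 2.533×10^4 eV.
Need n² > 5.54×10^5/2.533×10^4 = 21.87, i.e. n > 4.677.
The smallest integer satisfying this is n = 5.

n = 5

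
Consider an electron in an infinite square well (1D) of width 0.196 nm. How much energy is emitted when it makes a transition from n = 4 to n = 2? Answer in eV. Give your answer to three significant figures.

E_1 = h²/(8m_eL²) = 1.568×10^-18 J.
|ΔE| = |4² − 2²|·E_1 = 12·1.568×10^-18 J = 1.882×10^-17 J = 117 eV.

|ΔE| = 117 eV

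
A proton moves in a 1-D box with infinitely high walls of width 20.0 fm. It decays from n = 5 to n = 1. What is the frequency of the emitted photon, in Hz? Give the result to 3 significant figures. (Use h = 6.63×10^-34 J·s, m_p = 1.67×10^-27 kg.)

E_1 = h²/(8m_pL²) = 8.225×10^-14 J and ΔE = (5² − 1²)E_1 = 1.974×10^-12 J.
f = ΔE/h = 1.974×10^-12/6.63×10^-34 = 2.98×10^21 Hz.

f = 2.98×10^21 Hz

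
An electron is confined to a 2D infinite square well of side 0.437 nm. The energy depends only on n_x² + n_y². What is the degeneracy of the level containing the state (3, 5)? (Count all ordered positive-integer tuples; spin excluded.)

degeneracy = 2

The level has n_x² + n_y² = 34. The ordered positive-integer solutions are (3, 5), (5, 3).
That gives 2 states.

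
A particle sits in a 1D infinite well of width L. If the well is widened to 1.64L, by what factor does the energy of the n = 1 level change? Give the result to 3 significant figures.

0.372

E_n ∝ 1/L², so the energy scales by 1/1.64² = 0.372.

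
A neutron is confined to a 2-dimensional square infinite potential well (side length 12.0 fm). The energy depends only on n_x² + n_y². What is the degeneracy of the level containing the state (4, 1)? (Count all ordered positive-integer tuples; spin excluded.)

degeneracy = 2

The level has n_x² + n_y² = 17. The ordered positive-integer solutions are (1, 4), (4, 1).
That gives 2 states.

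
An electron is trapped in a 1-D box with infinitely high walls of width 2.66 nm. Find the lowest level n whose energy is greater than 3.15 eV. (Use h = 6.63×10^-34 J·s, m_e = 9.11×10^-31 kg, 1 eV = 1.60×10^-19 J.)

n = 8

E_1 = h²/(8m_eL²) = 8.524×10^-21 J = 0.05327 eV.
Need n² > 3.15/0.05327 = 59.13, i.e. n > 7.690.
The smallest integer satisfying this is n = 8.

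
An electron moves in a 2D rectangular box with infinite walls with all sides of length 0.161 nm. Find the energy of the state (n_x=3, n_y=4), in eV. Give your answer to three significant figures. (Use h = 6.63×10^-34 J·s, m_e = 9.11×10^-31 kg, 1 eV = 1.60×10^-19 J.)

For a 2D rectangular well E = (h²/8m_e)·Σ n_i²/L_i² = (6.63×10^-34)²/(8·9.11×10^-31) · [3²/(0.161 nm)² + 4²/(0.161 nm)²].
Evaluating gives E = 5.817×10^-17 J = 364 eV.

E = 364 eV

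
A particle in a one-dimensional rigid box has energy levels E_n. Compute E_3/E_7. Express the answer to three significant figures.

0.184

E_n ∝ n², so E_3/E_7 = 3²/7² = 9/49 = 0.184.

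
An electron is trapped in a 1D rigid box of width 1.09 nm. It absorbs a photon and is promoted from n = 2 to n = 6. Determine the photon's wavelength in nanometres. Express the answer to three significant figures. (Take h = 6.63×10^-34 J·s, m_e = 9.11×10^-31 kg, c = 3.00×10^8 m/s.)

E_1 = h²/(8m_eL²) = 5.077×10^-20 J, so ΔE = (6² − 2²)E_1 = 1.625×10^-18 J.
λ = hc/ΔE = (6.63×10^-34·3.00×10^8)/1.625×10^-18 = 1.22×10^-7 m = 122 nm.

λ = 122 nm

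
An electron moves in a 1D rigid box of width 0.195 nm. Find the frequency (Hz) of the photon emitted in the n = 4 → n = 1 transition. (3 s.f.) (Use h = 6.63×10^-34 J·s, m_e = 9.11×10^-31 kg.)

E_1 = h²/(8m_eL²) = 1.586×10^-18 J and ΔE = (4² − 1²)E_1 = 2.379×10^-17 J.
f = ΔE/h = 2.379×10^-17/6.63×10^-34 = 3.59×10^16 Hz.

f = 3.59×10^16 Hz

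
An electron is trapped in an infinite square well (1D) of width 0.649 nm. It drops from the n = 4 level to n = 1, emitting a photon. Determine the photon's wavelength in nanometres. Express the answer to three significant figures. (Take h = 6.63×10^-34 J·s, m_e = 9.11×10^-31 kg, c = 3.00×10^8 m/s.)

E_1 = h²/(8m_eL²) = 1.432×10^-19 J, so ΔE = (4² − 1²)E_1 = 2.148×10^-18 J.
λ = hc/ΔE = (6.63×10^-34·3.00×10^8)/2.148×10^-18 = 9.26×10^-8 m = 92.6 nm.

λ = 92.6 nm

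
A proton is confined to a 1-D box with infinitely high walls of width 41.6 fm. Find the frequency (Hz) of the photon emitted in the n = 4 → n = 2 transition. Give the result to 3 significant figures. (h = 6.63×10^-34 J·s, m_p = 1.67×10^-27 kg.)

f = 3.44×10^20 Hz

E_1 = h²/(8m_pL²) = 1.901×10^-14 J and ΔE = (4² − 2²)E_1 = 2.281×10^-13 J.
f = ΔE/h = 2.281×10^-13/6.63×10^-34 = 3.44×10^20 Hz.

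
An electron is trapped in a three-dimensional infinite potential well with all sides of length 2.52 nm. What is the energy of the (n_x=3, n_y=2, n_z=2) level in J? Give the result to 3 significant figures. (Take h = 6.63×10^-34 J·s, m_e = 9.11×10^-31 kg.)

For a 3D rectangular well E = (h²/8m_e)·Σ n_i²/L_i² = (6.63×10^-34)²/(8·9.11×10^-31) · [3²/(2.52 nm)² + 2²/(2.52 nm)² + 2²/(2.52 nm)²].
Evaluating gives E = 1.61×10^-19 J.

E = 1.61×10^-19 J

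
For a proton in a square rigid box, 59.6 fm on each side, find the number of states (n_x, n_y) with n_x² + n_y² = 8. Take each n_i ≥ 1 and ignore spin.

The level has n_x² + n_y² = 8. The ordered positive-integer solutions are (2, 2).
That gives 1 state.

degeneracy = 1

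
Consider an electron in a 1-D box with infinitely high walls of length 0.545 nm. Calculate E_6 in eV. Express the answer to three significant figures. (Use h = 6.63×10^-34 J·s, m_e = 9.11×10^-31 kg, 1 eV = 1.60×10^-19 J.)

E_6 = 45.7 eV

For an infinite well E_n = n²h²/(8m_eL²), so E_1 = h²/(8m_eL²) = (6.63×10^-34)²/(8·9.11×10^-31·(5.45×10^-10 m)²) = 2.031×10^-19 J.
Then E_6 = 6²·E_1 = 36·2.031×10^-19 J = 7.312×10^-18 J.
Converting, E_6 = 7.312×10^-18 J / (1.60×10^-19 J/eV) = 45.7 eV.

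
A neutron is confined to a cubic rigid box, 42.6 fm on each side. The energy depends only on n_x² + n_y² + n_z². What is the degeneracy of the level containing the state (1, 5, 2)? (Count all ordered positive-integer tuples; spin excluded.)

degeneracy = 6

The level has n_x² + n_y² + n_z² = 30. The ordered positive-integer solutions are (1, 2, 5), (1, 5, 2), (2, 1, 5), (2, 5, 1), (5, 1, 2), (5, 2, 1).
That gives 6 states.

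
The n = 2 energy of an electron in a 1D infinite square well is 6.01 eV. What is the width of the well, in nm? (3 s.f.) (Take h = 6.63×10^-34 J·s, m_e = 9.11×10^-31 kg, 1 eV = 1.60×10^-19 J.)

L = 0.501 nm

From E_n = n²h²/(8m_eL²), L = n·h/√(8m_eE_n).
E_2 = 6.01 eV = 9.616×10^-19 J, so L = 2·6.63×10^-34/√(8·9.11×10^-31·9.616×10^-19) = 5.01×10^-10 m = 0.501 nm.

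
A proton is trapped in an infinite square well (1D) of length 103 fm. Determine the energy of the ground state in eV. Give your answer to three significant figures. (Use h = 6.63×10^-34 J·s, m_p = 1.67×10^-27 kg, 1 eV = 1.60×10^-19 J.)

E_1 = 1.94×10^4 eV

For an infinite well E_n = n²h²/(8m_pL²), so E_1 = h²/(8m_pL²) = (6.63×10^-34)²/(8·1.67×10^-27·(1.03×10^-13 m)²) = 3.101×10^-15 J.
Converting, E_1 = 3.101×10^-15 J / (1.60×10^-19 J/eV) = 1.94×10^4 eV.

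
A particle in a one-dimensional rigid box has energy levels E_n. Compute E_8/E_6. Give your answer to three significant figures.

1.78

E_n ∝ n², so E_8/E_6 = 8²/6² = 64/36 = 1.78.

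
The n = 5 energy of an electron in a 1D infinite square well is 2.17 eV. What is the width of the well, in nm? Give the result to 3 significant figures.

L = 2.08 nm

From E_n = n²h²/(8m_eL²), L = n·h/√(8m_eE_n).
E_5 = 2.17 eV = 3.476×10^-19 J, so L = 5·6.626×10^-34/√(8·9.109×10^-31·3.476×10^-19) = 2.08×10^-9 m = 2.08 nm.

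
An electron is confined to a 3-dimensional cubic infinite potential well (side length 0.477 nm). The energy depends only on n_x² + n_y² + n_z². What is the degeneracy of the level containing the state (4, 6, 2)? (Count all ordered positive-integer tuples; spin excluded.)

degeneracy = 6

The level has n_x² + n_y² + n_z² = 56. The ordered positive-integer solutions are (2, 4, 6), (2, 6, 4), (4, 2, 6), (4, 6, 2), (6, 2, 4), (6, 4, 2).
That gives 6 states.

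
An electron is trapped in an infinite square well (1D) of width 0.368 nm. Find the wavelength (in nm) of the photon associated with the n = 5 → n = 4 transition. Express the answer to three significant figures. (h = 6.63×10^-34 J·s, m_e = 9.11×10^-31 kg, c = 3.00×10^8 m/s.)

E_1 = h²/(8m_eL²) = 4.454×10^-19 J, so ΔE = (5² − 4²)E_1 = 4.009×10^-18 J.
λ = hc/ΔE = (6.63×10^-34·3.00×10^8)/4.009×10^-18 = 4.96×10^-8 m = 49.6 nm.

λ = 49.6 nm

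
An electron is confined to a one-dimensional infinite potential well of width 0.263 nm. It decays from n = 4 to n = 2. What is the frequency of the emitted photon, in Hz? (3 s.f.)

f = 1.58×10^16 Hz

E_1 = h²/(8m_eL²) = 8.710×10^-19 J and ΔE = (4² − 2²)E_1 = 1.045×10^-17 J.
f = ΔE/h = 1.045×10^-17/6.626×10^-34 = 1.58×10^16 Hz.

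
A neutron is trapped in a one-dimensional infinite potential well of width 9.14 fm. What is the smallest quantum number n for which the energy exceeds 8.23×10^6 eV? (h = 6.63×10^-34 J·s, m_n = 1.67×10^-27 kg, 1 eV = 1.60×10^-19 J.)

E_1 = h²/(8m_nL²) = 3.938×10^-13 J = 2.461×10^6 eV.
Need n² > 8.23×10^6/2.461×10^6 = 3.344, i.e. n > 1.829.
The smallest integer satisfying this is n = 2.

n = 2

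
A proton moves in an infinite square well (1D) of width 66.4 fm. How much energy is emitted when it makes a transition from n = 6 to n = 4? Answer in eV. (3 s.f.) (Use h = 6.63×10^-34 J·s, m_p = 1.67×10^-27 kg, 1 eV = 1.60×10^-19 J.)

|ΔE| = 9.33×10^5 eV

E_1 = h²/(8m_pL²) = 7.463×10^-15 J.
|ΔE| = |6² − 4²|·E_1 = 20·7.463×10^-15 J = 1.493×10^-13 J = 9.33×10^5 eV.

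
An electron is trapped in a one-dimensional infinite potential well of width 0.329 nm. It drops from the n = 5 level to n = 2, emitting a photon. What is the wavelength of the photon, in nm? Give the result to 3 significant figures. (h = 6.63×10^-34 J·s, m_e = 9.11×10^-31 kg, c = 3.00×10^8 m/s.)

E_1 = h²/(8m_eL²) = 5.572×10^-19 J, so ΔE = (5² − 2²)E_1 = 1.170×10^-17 J.
λ = hc/ΔE = (6.63×10^-34·3.00×10^8)/1.170×10^-17 = 1.70×10^-8 m = 17.0 nm.

λ = 17.0 nm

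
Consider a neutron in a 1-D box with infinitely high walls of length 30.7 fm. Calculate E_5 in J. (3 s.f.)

E_5 = 8.69×10^-13 J

For an infinite well E_n = n²h²/(8m_nL²), so E_1 = h²/(8m_nL²) = (6.626×10^-34)²/(8·1.675×10^-27·(3.07×10^-14 m)²) = 3.476×10^-14 J.
Then E_5 = 5²·E_1 = 25·3.476×10^-14 J = 8.69×10^-13 J.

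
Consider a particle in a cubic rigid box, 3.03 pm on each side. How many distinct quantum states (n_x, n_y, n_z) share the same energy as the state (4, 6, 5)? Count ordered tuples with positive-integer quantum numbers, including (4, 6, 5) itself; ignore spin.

degeneracy = 12

The level has n_x² + n_y² + n_z² = 77. The ordered positive-integer solutions are (2, 3, 8), (2, 8, 3), (3, 2, 8), (3, 8, 2), (4, 5, 6), (4, 6, 5), (5, 4, 6), (5, 6, 4), (6, 4, 5), (6, 5, 4), (8, 2, 3), (8, 3, 2).
That gives 12 states.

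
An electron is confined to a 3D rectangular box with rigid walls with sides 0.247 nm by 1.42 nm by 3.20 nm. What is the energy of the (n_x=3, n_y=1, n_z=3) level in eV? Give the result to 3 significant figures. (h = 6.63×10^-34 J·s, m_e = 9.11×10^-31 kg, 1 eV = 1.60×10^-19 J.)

E = 56.1 eV

For a 3D rectangular well E = (h²/8m_e)·Σ n_i²/L_i² = (6.63×10^-34)²/(8·9.11×10^-31) · [3²/(0.247 nm)² + 1²/(1.42 nm)² + 3²/(3.20 nm)²].
Evaluating gives E = 8.980×10^-18 J = 56.1 eV.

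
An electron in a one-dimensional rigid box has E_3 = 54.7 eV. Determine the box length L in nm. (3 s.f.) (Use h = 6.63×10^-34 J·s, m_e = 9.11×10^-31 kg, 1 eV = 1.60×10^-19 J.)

From E_n = n²h²/(8m_eL²), L = n·h/√(8m_eE_n).
E_3 = 54.7 eV = 8.752×10^-18 J, so L = 3·6.63×10^-34/√(8·9.11×10^-31·8.752×10^-18) = 2.49×10^-10 m = 0.249 nm.

L = 0.249 nm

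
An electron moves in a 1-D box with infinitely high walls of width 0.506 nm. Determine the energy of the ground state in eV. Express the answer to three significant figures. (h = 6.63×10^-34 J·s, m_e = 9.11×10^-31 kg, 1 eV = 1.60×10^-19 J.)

For an infinite well E_n = n²h²/(8m_eL²), so E_1 = h²/(8m_eL²) = (6.63×10^-34)²/(8·9.11×10^-31·(5.06×10^-10 m)²) = 2.356×10^-19 J.
Converting, E_1 = 2.356×10^-19 J / (1.60×10^-19 J/eV) = 1.47 eV.

E_1 = 1.47 eV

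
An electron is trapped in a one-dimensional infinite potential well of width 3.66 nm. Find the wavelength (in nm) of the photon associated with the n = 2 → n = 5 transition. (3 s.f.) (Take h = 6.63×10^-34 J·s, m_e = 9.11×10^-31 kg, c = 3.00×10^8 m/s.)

E_1 = h²/(8m_eL²) = 4.503×10^-21 J, so ΔE = (5² − 2²)E_1 = 9.456×10^-20 J.
λ = hc/ΔE = (6.63×10^-34·3.00×10^8)/9.456×10^-20 = 2.10×10^-6 m = 2.10×10^3 nm.

λ = 2.10×10^3 nm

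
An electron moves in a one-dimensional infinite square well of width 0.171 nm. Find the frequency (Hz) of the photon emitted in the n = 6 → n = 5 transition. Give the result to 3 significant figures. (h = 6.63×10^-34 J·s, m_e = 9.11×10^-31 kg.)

f = 3.42×10^16 Hz

E_1 = h²/(8m_eL²) = 2.063×10^-18 J and ΔE = (6² − 5²)E_1 = 2.269×10^-17 J.
f = ΔE/h = 2.269×10^-17/6.63×10^-34 = 3.42×10^16 Hz.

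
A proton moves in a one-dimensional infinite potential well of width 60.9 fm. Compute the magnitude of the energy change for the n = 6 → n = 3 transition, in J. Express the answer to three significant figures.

E_1 = h²/(8m_pL²) = 8.845×10^-15 J.
|ΔE| = |6² − 3²|·E_1 = 27·8.845×10^-15 J = 2.39×10^-13 J.

|ΔE| = 2.39×10^-13 J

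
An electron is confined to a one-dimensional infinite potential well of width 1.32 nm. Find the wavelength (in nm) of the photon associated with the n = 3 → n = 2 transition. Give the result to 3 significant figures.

E_1 = h²/(8m_eL²) = 3.458×10^-20 J, so ΔE = (3² − 2²)E_1 = 1.729×10^-19 J.
λ = hc/ΔE = (6.626×10^-34·2.998×10^8)/1.729×10^-19 = 1.15×10^-6 m = 1.15×10^3 nm.

λ = 1.15×10^3 nm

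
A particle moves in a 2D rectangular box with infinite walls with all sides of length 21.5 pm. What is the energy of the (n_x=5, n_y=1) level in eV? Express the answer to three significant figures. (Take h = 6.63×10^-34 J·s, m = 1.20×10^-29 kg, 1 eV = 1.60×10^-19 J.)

E = 1.61×10^3 eV

For a 2D rectangular well E = (h²/8m)·Σ n_i²/L_i² = (6.63×10^-34)²/(8·1.20×10^-29) · [5²/(21.5 pm)² + 1²/(21.5 pm)²].
Evaluating gives E = 2.575×10^-16 J = 1.61×10^3 eV.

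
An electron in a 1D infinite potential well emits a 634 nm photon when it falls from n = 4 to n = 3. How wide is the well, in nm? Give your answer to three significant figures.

The photon carries ΔE = hc/λ = 6.626×10^-34·2.998×10^8/6.34×10^-7 m = 3.133×10^-19 J.
Since ΔE = (4² − 3²)E_1, E_1 = 4.476×10^-20 J, and L = h/√(8m_eE_1) = 1.16×10^-9 m = 1.16 nm.

L = 1.16 nm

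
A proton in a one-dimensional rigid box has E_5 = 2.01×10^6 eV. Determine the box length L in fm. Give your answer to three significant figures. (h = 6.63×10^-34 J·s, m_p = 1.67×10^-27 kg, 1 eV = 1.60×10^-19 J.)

From E_n = n²h²/(8m_pL²), L = n·h/√(8m_pE_n).
E_5 = 2.01×10^6 eV = 3.216×10^-13 J, so L = 5·6.63×10^-34/√(8·1.67×10^-27·3.216×10^-13) = 5.06×10^-14 m = 50.6 fm.

L = 50.6 fm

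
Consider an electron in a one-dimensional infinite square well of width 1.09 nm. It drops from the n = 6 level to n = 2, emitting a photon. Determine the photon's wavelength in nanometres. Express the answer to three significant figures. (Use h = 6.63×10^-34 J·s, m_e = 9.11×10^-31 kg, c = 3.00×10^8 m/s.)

λ = 122 nm

E_1 = h²/(8m_eL²) = 5.077×10^-20 J, so ΔE = (6² − 2²)E_1 = 1.625×10^-18 J.
λ = hc/ΔE = (6.63×10^-34·3.00×10^8)/1.625×10^-18 = 1.22×10^-7 m = 122 nm.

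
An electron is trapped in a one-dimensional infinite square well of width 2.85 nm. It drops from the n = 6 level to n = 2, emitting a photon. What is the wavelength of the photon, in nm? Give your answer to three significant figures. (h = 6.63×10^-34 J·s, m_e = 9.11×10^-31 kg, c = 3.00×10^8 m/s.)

E_1 = h²/(8m_eL²) = 7.426×10^-21 J, so ΔE = (6² − 2²)E_1 = 2.376×10^-19 J.
λ = hc/ΔE = (6.63×10^-34·3.00×10^8)/2.376×10^-19 = 8.37×10^-7 m = 837 nm.

λ = 837 nm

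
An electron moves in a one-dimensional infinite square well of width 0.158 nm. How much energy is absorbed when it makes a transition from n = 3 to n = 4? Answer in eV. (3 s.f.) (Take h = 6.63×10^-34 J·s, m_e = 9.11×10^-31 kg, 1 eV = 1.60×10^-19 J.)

|ΔE| = 106 eV

E_1 = h²/(8m_eL²) = 2.416×10^-18 J.
|ΔE| = |3² − 4²|·E_1 = 7·2.416×10^-18 J = 1.691×10^-17 J = 106 eV.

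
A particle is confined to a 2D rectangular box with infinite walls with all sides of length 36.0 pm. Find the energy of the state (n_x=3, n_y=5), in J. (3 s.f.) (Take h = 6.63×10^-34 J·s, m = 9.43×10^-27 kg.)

E = 1.53×10^-19 J

For a 2D rectangular well E = (h²/8m)·Σ n_i²/L_i² = (6.63×10^-34)²/(8·9.43×10^-27) · [3²/(36.0 pm)² + 5²/(36.0 pm)²].
Evaluating gives E = 1.53×10^-19 J.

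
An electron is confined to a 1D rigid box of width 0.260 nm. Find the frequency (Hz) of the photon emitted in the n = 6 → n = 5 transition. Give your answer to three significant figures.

E_1 = h²/(8m_eL²) = 8.912×10^-19 J and ΔE = (6² − 5²)E_1 = 9.803×10^-18 J.
f = ΔE/h = 9.803×10^-18/6.626×10^-34 = 1.48×10^16 Hz.

f = 1.48×10^16 Hz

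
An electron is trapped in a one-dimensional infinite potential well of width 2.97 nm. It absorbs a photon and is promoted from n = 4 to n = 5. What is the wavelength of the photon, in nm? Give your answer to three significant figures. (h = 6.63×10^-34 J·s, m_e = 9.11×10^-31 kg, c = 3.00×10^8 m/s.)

λ = 3.23×10^3 nm

E_1 = h²/(8m_eL²) = 6.838×10^-21 J, so ΔE = (5² − 4²)E_1 = 6.154×10^-20 J.
λ = hc/ΔE = (6.63×10^-34·3.00×10^8)/6.154×10^-20 = 3.23×10^-6 m = 3.23×10^3 nm.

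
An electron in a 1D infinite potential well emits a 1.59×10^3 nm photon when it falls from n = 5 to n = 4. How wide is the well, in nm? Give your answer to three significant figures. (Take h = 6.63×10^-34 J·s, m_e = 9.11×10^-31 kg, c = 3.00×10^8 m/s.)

The photon carries ΔE = hc/λ = 6.63×10^-34·3.00×10^8/1.59×10^-6 m = 1.251×10^-19 J.
Since ΔE = (5² − 4²)E_1, E_1 = 1.390×10^-20 J, and L = h/√(8m_eE_1) = 2.08×10^-9 m = 2.08 nm.

L = 2.08 nm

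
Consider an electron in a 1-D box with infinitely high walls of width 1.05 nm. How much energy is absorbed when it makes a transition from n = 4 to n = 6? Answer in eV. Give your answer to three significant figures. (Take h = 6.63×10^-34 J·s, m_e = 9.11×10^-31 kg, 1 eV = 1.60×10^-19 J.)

E_1 = h²/(8m_eL²) = 5.471×10^-20 J.
|ΔE| = |4² − 6²|·E_1 = 20·5.471×10^-20 J = 1.094×10^-18 J = 6.84 eV.

|ΔE| = 6.84 eV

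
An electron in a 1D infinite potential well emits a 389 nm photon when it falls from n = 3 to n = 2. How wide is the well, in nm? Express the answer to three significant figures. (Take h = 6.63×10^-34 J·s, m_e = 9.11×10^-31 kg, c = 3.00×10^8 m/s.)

The photon carries ΔE = hc/λ = 6.63×10^-34·3.00×10^8/3.89×10^-7 m = 5.113×10^-19 J.
Since ΔE = (3² − 2²)E_1, E_1 = 1.023×10^-19 J, and L = h/√(8m_eE_1) = 7.68×10^-10 m = 0.768 nm.

L = 0.768 nm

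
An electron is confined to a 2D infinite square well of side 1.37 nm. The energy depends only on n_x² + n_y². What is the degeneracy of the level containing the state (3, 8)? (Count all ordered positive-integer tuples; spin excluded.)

degeneracy = 2

The level has n_x² + n_y² = 73. The ordered positive-integer solutions are (3, 8), (8, 3).
That gives 2 states.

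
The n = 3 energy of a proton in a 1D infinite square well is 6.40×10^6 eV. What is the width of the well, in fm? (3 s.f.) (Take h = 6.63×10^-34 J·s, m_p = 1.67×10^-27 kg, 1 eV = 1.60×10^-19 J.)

L = 17.0 fm

From E_n = n²h²/(8m_pL²), L = n·h/√(8m_pE_n).
E_3 = 6.40×10^6 eV = 1.024×10^-12 J, so L = 3·6.63×10^-34/√(8·1.67×10^-27·1.024×10^-12) = 1.70×10^-14 m = 17.0 fm.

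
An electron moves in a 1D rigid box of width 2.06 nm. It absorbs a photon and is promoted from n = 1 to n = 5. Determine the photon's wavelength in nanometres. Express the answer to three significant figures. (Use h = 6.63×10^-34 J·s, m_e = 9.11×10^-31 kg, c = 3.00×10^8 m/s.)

λ = 583 nm

E_1 = h²/(8m_eL²) = 1.421×10^-20 J, so ΔE = (5² − 1²)E_1 = 3.410×10^-19 J.
λ = hc/ΔE = (6.63×10^-34·3.00×10^8)/3.410×10^-19 = 5.83×10^-7 m = 583 nm.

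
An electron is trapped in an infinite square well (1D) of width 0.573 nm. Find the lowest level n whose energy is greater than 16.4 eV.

n = 4

E_1 = h²/(8m_eL²) = 1.835×10^-19 J = 1.145 eV.
Need n² > 16.4/1.145 = 14.32, i.e. n > 3.784.
The smallest integer satisfying this is n = 4.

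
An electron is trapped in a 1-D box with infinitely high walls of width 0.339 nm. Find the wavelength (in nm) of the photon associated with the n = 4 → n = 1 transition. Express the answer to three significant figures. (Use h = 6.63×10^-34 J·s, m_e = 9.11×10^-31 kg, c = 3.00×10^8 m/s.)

λ = 25.3 nm

E_1 = h²/(8m_eL²) = 5.248×10^-19 J, so ΔE = (4² − 1²)E_1 = 7.872×10^-18 J.
λ = hc/ΔE = (6.63×10^-34·3.00×10^8)/7.872×10^-18 = 2.53×10^-8 m = 25.3 nm.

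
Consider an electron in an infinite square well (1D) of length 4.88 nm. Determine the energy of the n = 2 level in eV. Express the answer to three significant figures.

E_2 = 0.0632 eV

For an infinite well E_n = n²h²/(8m_eL²), so E_1 = h²/(8m_eL²) = (6.626×10^-34)²/(8·9.109×10^-31·(4.88×10^-9 m)²) = 2.530×10^-21 J.
Then E_2 = 2²·E_1 = 4·2.530×10^-21 J = 1.012×10^-20 J.
Converting, E_2 = 1.012×10^-20 J / (1.602×10^-19 J/eV) = 0.0632 eV.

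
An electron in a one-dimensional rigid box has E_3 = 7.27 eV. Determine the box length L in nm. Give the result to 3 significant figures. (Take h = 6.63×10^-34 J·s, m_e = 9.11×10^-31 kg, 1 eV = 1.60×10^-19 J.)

From E_n = n²h²/(8m_eL²), L = n·h/√(8m_eE_n).
E_3 = 7.27 eV = 1.163×10^-18 J, so L = 3·6.63×10^-34/√(8·9.11×10^-31·1.163×10^-18) = 6.83×10^-10 m = 0.683 nm.

L = 0.683 nm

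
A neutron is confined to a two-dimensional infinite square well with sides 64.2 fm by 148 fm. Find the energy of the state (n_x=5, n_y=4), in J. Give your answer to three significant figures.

For a 2D rectangular well E = (h²/8m_n)·Σ n_i²/L_i² = (6.626×10^-34)²/(8·1.675×10^-27) · [5²/(64.2 fm)² + 4²/(148 fm)²].
Evaluating gives E = 2.23×10^-13 J.

E = 2.23×10^-13 J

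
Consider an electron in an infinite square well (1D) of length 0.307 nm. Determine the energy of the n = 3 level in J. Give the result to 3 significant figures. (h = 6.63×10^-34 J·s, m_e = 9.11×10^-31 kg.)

For an infinite well E_n = n²h²/(8m_eL²), so E_1 = h²/(8m_eL²) = (6.63×10^-34)²/(8·9.11×10^-31·(3.07×10^-10 m)²) = 6.399×10^-19 J.
Then E_3 = 3²·E_1 = 9·6.399×10^-19 J = 5.76×10^-18 J.

E_3 = 5.76×10^-18 J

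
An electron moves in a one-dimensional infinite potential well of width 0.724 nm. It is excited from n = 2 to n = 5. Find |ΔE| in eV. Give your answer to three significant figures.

E_1 = h²/(8m_eL²) = 1.149×10^-19 J.
|ΔE| = |2² − 5²|·E_1 = 21·1.149×10^-19 J = 2.413×10^-18 J = 15.1 eV.

|ΔE| = 15.1 eV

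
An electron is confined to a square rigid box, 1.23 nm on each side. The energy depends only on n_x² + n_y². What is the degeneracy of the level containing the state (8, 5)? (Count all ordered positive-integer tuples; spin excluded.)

The level has n_x² + n_y² = 89. The ordered positive-integer solutions are (5, 8), (8, 5).
That gives 2 states.

degeneracy = 2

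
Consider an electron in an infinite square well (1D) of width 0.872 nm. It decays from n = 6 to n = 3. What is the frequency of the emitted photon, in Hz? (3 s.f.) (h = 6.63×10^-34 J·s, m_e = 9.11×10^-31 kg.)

E_1 = h²/(8m_eL²) = 7.932×10^-20 J and ΔE = (6² − 3²)E_1 = 2.142×10^-18 J.
f = ΔE/h = 2.142×10^-18/6.63×10^-34 = 3.23×10^15 Hz.

f = 3.23×10^15 Hz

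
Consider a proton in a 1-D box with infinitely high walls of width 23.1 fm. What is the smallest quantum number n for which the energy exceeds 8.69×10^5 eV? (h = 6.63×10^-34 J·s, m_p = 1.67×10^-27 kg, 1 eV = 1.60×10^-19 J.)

E_1 = h²/(8m_pL²) = 6.166×10^-14 J = 3.854×10^5 eV.
Need n² > 8.69×10^5/3.854×10^5 = 2.255, i.e. n > 1.502.
The smallest integer satisfying this is n = 2.

n = 2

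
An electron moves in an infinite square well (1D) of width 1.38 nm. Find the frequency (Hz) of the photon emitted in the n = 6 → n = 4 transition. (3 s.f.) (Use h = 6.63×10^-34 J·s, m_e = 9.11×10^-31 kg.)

f = 9.55×10^14 Hz

E_1 = h²/(8m_eL²) = 3.167×10^-20 J and ΔE = (6² − 4²)E_1 = 6.334×10^-19 J.
f = ΔE/h = 6.334×10^-19/6.63×10^-34 = 9.55×10^14 Hz.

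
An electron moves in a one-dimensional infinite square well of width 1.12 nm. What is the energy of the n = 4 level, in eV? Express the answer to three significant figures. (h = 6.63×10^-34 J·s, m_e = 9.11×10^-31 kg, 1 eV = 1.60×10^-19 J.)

E_4 = 4.81 eV

For an infinite well E_n = n²h²/(8m_eL²), so E_1 = h²/(8m_eL²) = (6.63×10^-34)²/(8·9.11×10^-31·(1.12×10^-9 m)²) = 4.808×10^-20 J.
Then E_4 = 4²·E_1 = 16·4.808×10^-20 J = 7.693×10^-19 J.
Converting, E_4 = 7.693×10^-19 J / (1.60×10^-19 J/eV) = 4.81 eV.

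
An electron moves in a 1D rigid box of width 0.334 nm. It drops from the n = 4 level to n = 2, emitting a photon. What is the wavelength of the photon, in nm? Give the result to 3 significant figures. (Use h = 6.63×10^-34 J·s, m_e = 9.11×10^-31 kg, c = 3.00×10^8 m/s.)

λ = 30.7 nm

E_1 = h²/(8m_eL²) = 5.407×10^-19 J, so ΔE = (4² − 2²)E_1 = 6.488×10^-18 J.
λ = hc/ΔE = (6.63×10^-34·3.00×10^8)/6.488×10^-18 = 3.07×10^-8 m = 30.7 nm.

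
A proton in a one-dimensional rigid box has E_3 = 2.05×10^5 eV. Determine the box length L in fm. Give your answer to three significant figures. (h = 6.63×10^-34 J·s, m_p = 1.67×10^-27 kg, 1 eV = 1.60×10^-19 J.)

From E_n = n²h²/(8m_pL²), L = n·h/√(8m_pE_n).
E_3 = 2.05×10^5 eV = 3.280×10^-14 J, so L = 3·6.63×10^-34/√(8·1.67×10^-27·3.280×10^-14) = 9.50×10^-14 m = 95.0 fm.

L = 95.0 fm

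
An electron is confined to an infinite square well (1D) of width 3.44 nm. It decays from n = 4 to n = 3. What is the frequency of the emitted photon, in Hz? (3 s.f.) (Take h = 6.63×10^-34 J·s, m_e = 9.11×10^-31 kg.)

E_1 = h²/(8m_eL²) = 5.097×10^-21 J and ΔE = (4² − 3²)E_1 = 3.568×10^-20 J.
f = ΔE/h = 3.568×10^-20/6.63×10^-34 = 5.38×10^13 Hz.

f = 5.38×10^13 Hz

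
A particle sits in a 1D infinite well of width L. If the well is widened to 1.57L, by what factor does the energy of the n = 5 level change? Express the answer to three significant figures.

E_n ∝ 1/L², so the energy scales by 1/1.57² = 0.406.

0.406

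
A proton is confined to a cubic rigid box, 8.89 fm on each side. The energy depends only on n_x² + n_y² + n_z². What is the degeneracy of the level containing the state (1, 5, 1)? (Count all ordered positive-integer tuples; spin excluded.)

degeneracy = 4

The level has n_x² + n_y² + n_z² = 27. The ordered positive-integer solutions are (1, 1, 5), (1, 5, 1), (3, 3, 3), (5, 1, 1).
That gives 4 states.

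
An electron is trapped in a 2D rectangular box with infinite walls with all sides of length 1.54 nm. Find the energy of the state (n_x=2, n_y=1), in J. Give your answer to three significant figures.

E = 1.27×10^-19 J

For a 2D rectangular well E = (h²/8m_e)·Σ n_i²/L_i² = (6.626×10^-34)²/(8·9.109×10^-31) · [2²/(1.54 nm)² + 1²/(1.54 nm)²].
Evaluating gives E = 1.27×10^-19 J.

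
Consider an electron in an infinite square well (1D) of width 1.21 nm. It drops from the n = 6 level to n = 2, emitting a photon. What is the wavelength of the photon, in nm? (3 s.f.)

E_1 = h²/(8m_eL²) = 4.115×10^-20 J, so ΔE = (6² − 2²)E_1 = 1.317×10^-18 J.
λ = hc/ΔE = (6.626×10^-34·2.998×10^8)/1.317×10^-18 = 1.51×10^-7 m = 151 nm.

λ = 151 nm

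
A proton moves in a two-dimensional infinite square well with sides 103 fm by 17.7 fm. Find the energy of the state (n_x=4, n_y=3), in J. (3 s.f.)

For a 2D rectangular well E = (h²/8m_p)·Σ n_i²/L_i² = (6.626×10^-34)²/(8·1.673×10^-27) · [4²/(103 fm)² + 3²/(17.7 fm)²].
Evaluating gives E = 9.92×10^-13 J.

E = 9.92×10^-13 J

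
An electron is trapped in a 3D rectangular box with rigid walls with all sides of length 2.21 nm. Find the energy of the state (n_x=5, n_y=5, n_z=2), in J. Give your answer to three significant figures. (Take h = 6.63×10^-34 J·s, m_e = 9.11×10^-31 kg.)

For a 3D rectangular well E = (h²/8m_e)·Σ n_i²/L_i² = (6.63×10^-34)²/(8·9.11×10^-31) · [5²/(2.21 nm)² + 5²/(2.21 nm)² + 2²/(2.21 nm)²].
Evaluating gives E = 6.67×10^-19 J.

E = 6.67×10^-19 J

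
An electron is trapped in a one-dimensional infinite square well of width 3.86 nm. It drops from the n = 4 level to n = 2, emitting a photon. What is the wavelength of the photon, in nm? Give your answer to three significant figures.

E_1 = h²/(8m_eL²) = 4.044×10^-21 J, so ΔE = (4² − 2²)E_1 = 4.853×10^-20 J.
λ = hc/ΔE = (6.626×10^-34·2.998×10^8)/4.853×10^-20 = 4.09×10^-6 m = 4.09×10^3 nm.

λ = 4.09×10^3 nm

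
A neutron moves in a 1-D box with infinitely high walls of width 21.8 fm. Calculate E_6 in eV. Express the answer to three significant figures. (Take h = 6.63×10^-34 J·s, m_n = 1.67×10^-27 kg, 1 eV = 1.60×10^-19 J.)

E_6 = 1.56×10^7 eV

For an infinite well E_n = n²h²/(8m_nL²), so E_1 = h²/(8m_nL²) = (6.63×10^-34)²/(8·1.67×10^-27·(2.18×10^-14 m)²) = 6.923×10^-14 J.
Then E_6 = 6²·E_1 = 36·6.923×10^-14 J = 2.492×10^-12 J.
Converting, E_6 = 2.492×10^-12 J / (1.60×10^-19 J/eV) = 1.56×10^7 eV.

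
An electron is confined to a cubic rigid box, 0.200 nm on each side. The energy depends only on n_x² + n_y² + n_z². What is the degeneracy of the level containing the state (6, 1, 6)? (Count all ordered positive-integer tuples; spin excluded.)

The level has n_x² + n_y² + n_z² = 73. The ordered positive-integer solutions are (1, 6, 6), (6, 1, 6), (6, 6, 1).
That gives 3 states.

degeneracy = 3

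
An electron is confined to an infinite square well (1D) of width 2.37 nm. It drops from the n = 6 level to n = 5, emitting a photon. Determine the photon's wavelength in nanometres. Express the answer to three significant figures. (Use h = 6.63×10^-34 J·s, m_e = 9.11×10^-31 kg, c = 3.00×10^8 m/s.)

E_1 = h²/(8m_eL²) = 1.074×10^-20 J, so ΔE = (6² − 5²)E_1 = 1.181×10^-19 J.
λ = hc/ΔE = (6.63×10^-34·3.00×10^8)/1.181×10^-19 = 1.68×10^-6 m = 1.68×10^3 nm.

λ = 1.68×10^3 nm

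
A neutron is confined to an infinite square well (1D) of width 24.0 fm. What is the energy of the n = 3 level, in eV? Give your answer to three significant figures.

E_3 = 3.20×10^6 eV

For an infinite well E_n = n²h²/(8m_nL²), so E_1 = h²/(8m_nL²) = (6.626×10^-34)²/(8·1.675×10^-27·(2.40×10^-14 m)²) = 5.688×10^-14 J.
Then E_3 = 3²·E_1 = 9·5.688×10^-14 J = 5.119×10^-13 J.
Converting, E_3 = 5.119×10^-13 J / (1.602×10^-19 J/eV) = 3.20×10^6 eV.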